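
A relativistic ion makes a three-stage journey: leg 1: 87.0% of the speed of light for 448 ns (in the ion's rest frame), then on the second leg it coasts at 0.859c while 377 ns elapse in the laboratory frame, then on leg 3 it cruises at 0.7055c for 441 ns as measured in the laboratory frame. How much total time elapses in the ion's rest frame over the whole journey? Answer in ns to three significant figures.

τ = 954 ns

Leg 1: 448 ns is already measured in the ion's rest frame.
Leg 2: γ = 1/√(1 − 0.859²) = 1/√0.2621 = 1.953; τ_2 = 377/1.953 = 193.0 ns.
Leg 3: γ = 1/√(1 − 0.7055²) = 1/√0.5023 = 1.411; τ_3 = 441/1.411 = 312.5 ns.
Total: 448.0 + 193.0 + 312.5 ns.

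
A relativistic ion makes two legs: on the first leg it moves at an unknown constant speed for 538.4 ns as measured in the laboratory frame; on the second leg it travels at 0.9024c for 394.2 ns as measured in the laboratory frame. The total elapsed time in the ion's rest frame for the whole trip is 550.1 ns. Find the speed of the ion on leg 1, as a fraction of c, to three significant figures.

Leg 1: speed unknown; τ_1 = 538.4/γ_1.
Leg 2: γ = 1/√(1 − 0.9024²) = 1/√0.1857 = 2.321; τ_2 = 394.2/2.321 = 169.9 ns.
Total proper time: τ_1 + 169.9 = 550.1, so τ_1 = 550.1 − 169.9 = 380.2 ns.
γ_1 = 538.4/380.2 = 1.416; β = √(1 − 1/γ²) = √0.5012.

β = 0.708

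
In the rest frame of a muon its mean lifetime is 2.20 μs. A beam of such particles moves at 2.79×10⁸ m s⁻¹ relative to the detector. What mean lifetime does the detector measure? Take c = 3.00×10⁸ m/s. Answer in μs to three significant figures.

Δt = 5.99 μs

β = 2.79×10⁸/3.00×10⁸ = 0.9300; γ = 1/√(1 − 0.9300²) = 2.721
The rest-frame lifetime is the proper time; the lab measures the dilated interval Δt = γτ₀ = 2.721 × 2.20 μs.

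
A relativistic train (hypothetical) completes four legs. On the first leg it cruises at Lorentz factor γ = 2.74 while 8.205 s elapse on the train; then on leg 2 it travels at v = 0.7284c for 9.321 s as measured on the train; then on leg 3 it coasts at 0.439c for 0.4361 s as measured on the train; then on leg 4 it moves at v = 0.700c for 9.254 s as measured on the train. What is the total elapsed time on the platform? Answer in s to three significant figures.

Δt = 49.5 s

Leg 1: γ = 2.74; Δt_1 = 2.740 × 8.205 = 22.48 s.
Leg 2: γ = 1/√(1 − 0.7284²) = 1/√0.4694 = 1.460; Δt_2 = 1.460 × 9.321 = 13.60 s.
Leg 3: γ = 1/√(1 − 0.439²) = 1/√0.8073 = 1.113; Δt_3 = 1.113 × 0.4361 = 0.4854 s.
Leg 4: γ = 1/√(1 − 0.700²) = 1/√0.5100 = 1.400; Δt_4 = 1.400 × 9.254 = 12.96 s.
Total: 22.48 + 13.60 + 0.4854 + 12.96 s.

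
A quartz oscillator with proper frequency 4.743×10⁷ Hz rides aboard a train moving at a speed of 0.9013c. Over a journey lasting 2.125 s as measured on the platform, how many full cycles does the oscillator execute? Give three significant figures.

γ = 1/√(1 − 0.9013²) = 1/√0.1877 = 2.308
The oscillator's own cycle count is N = f × τ where τ is the proper time on the train. τ = Δt/γ = 2.125/2.308 = 0.9205 s = 9.205×10⁻¹ s.
N = 4.743×10⁷ × 9.205×10⁻¹ = 4.366×10⁷.

N = 4.37×10⁷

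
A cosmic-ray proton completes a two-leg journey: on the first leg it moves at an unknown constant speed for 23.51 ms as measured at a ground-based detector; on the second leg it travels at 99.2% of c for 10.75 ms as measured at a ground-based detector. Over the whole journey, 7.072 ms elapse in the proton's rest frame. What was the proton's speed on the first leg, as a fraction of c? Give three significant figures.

Leg 1: speed unknown; τ_1 = 23.51/γ_1.
Leg 2: β = 0.992; γ = 1/√(1 − 0.992²) = 1/√0.01594 = 7.922; τ_2 = 10.75/7.922 = 1.357 ms.
Total proper time: τ_1 + 1.357 = 7.072, so τ_1 = 7.072 − 1.357 = 5.715 ms.
γ_1 = 23.51/5.715 = 4.114; β = √(1 − 1/γ²) = √0.9409.

β = 0.970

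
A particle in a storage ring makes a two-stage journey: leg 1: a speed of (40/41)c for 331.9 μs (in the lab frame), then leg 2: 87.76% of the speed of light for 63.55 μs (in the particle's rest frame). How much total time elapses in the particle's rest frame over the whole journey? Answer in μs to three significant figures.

Leg 1: γ = 1/√(1 − (40/41)²) = 41/9 ≈ 4.556; τ_1 = 331.9/4.556 = 72.86 μs.
Leg 2: 63.55 μs is already measured in the particle's rest frame.
Total: 72.86 + 63.55 μs.

τ = 136 μs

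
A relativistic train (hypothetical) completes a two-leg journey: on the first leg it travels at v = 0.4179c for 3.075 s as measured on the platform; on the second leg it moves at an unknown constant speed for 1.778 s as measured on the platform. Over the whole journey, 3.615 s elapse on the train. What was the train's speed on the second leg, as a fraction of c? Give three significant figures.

Leg 1: γ = 1/√(1 − 0.4179²) = 1/√0.8254 = 1.101; τ_1 = 3.075/1.101 = 2.794 s.
Leg 2: speed unknown; τ_2 = 1.778/γ_2.
Total proper time: 2.794 + τ_2 = 3.615, so τ_2 = 3.615 − 2.794 = 0.8214 s.
γ_2 = 1.778/0.8214 = 2.165; β = √(1 − 1/γ²) = √0.7866.

β = 0.887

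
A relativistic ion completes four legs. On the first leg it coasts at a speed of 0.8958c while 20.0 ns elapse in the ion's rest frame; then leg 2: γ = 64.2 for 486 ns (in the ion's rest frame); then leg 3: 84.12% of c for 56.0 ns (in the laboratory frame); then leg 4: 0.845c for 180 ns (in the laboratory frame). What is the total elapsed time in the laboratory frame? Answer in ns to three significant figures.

Leg 1: γ = 1/√(1 − 0.8958²) = 1/√0.1975 = 2.250; Δt_1 = 2.250 × 20.0 = 45.00 ns.
Leg 2: γ = 64.2; Δt_2 = 64.20 × 486 = 3.120×10⁴ ns.
Leg 3: 56.0 ns is already measured in the laboratory frame.
Leg 4: 180 ns is already measured in the laboratory frame.
Total: 45.00 + 3.120×10⁴ + 56.00 + 180.0 ns.

Δt = 3.15×10⁴ ns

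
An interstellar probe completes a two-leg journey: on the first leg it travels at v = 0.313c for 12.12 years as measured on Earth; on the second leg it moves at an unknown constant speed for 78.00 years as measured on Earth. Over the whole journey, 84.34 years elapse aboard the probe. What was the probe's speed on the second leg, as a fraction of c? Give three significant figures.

Leg 1: γ = 1/√(1 − 0.313²) = 1/√0.9020 = 1.053; τ_1 = 12.12/1.053 = 11.51 years.
Leg 2: speed unknown; τ_2 = 78.00/γ_2.
Total proper time: 11.51 + τ_2 = 84.34, so τ_2 = 84.34 − 11.51 = 72.83 years.
γ_2 = 78.00/72.83 = 1.071; β = √(1 − 1/γ²) = √0.1282.

β = 0.358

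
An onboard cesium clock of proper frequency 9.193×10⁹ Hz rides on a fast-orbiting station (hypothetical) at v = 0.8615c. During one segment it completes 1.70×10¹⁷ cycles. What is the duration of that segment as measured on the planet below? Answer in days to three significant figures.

γ = 1/√(1 − 0.8615²) = 1/√0.2578 = 1.969
Proper time for N cycles: τ = N/f = 1.70×10¹⁷/(9.193×10⁹) = 1.849×10⁷ s = 214.0 days.
Lab-frame duration Δt = γτ = 1.969 × 214.0 = 421.5 days.

Δt = 422 days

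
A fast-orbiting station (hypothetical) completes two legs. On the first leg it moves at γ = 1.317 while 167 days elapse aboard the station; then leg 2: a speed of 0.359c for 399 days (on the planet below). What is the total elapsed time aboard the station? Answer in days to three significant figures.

Leg 1: 167 days is already measured aboard the station.
Leg 2: γ = 1/√(1 − 0.359²) = 1/√0.8711 = 1.071; τ_2 = 399/1.071 = 372.4 days.
Total: 167.0 + 372.4 days.

τ = 539 days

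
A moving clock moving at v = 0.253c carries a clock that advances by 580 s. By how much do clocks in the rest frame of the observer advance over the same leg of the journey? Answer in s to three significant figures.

Δt = 600 s

γ = 1/√(1 − 0.253²) = 1/√0.9360 = 1.034
The interval measured on the moving clock is the proper time (both events occur at the same place in that frame); the lab-frame interval is Δt = γτ = 1.034 × 580 s.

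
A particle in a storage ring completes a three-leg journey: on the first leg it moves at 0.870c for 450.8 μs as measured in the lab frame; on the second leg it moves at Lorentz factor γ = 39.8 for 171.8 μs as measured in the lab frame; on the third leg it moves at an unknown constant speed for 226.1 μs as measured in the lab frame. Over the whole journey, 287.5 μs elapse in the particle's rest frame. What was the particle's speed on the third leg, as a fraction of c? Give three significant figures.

β = 0.963

Leg 1: γ = 1/√(1 − 0.870²) = 1/√0.2431 = 2.028; τ_1 = 450.8/2.028 = 222.3 μs.
Leg 2: γ = 39.8; τ_2 = 171.8/39.80 = 4.317 μs.
Leg 3: speed unknown; τ_3 = 226.1/γ_3.
Total proper time: 222.3 + 4.317 + τ_3 = 287.5, so τ_3 = 287.5 − 226.6 = 60.92 μs.
γ_3 = 226.1/60.92 = 3.712; β = √(1 − 1/γ²) = √0.9274.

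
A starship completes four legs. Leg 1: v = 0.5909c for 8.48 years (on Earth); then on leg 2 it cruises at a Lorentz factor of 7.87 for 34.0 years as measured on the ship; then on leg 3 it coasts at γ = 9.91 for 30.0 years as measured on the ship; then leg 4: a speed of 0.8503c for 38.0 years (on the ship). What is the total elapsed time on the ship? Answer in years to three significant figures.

Leg 1: γ = 1/√(1 − 0.5909²) = 1/√0.6508 = 1.240; τ_1 = 8.48/1.240 = 6.841 years.
Leg 2: 34.0 years is already measured on the ship.
Leg 3: 30.0 years is already measured on the ship.
Leg 4: 38.0 years is already measured on the ship.
Total: 6.841 + 34.00 + 30.00 + 38.00 years.

τ = 109 years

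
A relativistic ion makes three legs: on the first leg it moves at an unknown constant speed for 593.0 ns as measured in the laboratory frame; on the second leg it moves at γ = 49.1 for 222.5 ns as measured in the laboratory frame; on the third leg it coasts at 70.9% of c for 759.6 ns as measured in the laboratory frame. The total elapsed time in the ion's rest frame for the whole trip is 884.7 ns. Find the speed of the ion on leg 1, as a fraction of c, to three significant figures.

β = 0.814

Leg 1: speed unknown; τ_1 = 593.0/γ_1.
Leg 2: γ = 49.1; τ_2 = 222.5/49.10 = 4.532 ns.
Leg 3: β = 0.709; γ = 1/√(1 − 0.709²) = 1/√0.4973 = 1.418; τ_3 = 759.6/1.418 = 535.7 ns.
Total proper time: τ_1 + 4.532 + 535.7 = 884.7, so τ_1 = 884.7 − 540.2 = 344.5 ns.
γ_1 = 593.0/344.5 = 1.721; β = √(1 − 1/γ²) = √0.6625.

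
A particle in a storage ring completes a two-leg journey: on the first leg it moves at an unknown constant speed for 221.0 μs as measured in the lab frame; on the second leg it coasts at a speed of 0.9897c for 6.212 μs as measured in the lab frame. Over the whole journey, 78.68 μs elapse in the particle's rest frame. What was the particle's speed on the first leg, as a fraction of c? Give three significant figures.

β = 0.936

Leg 1: speed unknown; τ_1 = 221.0/γ_1.
Leg 2: γ = 1/√(1 − 0.9897²) = 1/√0.02049 = 6.985; τ_2 = 6.212/6.985 = 0.8893 μs.
Total proper time: τ_1 + 0.8893 = 78.68, so τ_1 = 78.68 − 0.8893 = 77.79 μs.
γ_1 = 221.0/77.79 = 2.841; β = √(1 − 1/γ²) = √0.8761.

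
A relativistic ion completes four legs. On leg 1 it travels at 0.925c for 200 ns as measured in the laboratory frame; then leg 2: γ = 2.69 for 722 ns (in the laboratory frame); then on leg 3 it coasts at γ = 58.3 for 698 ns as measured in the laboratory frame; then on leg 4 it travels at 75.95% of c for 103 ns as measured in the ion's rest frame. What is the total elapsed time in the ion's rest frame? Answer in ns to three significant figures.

Leg 1: γ = 1/√(1 − 0.925²) = 1/√0.1444 = 2.632; τ_1 = 200/2.632 = 75.99 ns.
Leg 2: γ = 2.69; τ_2 = 722/2.690 = 268.4 ns.
Leg 3: γ = 58.3; τ_3 = 698/58.30 = 11.97 ns.
Leg 4: 103 ns is already measured in the ion's rest frame.
Total: 75.99 + 268.4 + 11.97 + 103.0 ns.

τ = 459 ns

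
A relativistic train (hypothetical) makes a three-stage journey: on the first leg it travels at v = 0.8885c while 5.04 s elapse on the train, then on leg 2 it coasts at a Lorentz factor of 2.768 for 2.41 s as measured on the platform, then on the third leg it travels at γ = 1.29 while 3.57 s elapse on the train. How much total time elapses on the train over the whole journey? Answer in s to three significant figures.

τ = 9.48 s

Leg 1: 5.04 s is already measured on the train.
Leg 2: γ = 2.768; τ_2 = 2.41/2.768 = 0.8707 s.
Leg 3: 3.57 s is already measured on the train.
Total: 5.040 + 0.8707 + 3.570 s.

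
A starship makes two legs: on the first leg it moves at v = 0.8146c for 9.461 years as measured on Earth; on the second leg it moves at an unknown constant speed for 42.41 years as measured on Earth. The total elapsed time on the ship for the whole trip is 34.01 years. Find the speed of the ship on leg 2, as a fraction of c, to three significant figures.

Leg 1: γ = 1/√(1 − 0.8146²) = 1/√0.3364 = 1.724; τ_1 = 9.461/1.724 = 5.488 years.
Leg 2: speed unknown; τ_2 = 42.41/γ_2.
Total proper time: 5.488 + τ_2 = 34.01, so τ_2 = 34.01 − 5.488 = 28.52 years.
γ_2 = 42.41/28.52 = 1.487; β = √(1 − 1/γ²) = √0.5477.

β = 0.740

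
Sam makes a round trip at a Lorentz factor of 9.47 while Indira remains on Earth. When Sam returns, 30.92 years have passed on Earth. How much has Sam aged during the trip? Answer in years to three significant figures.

τ = 3.27 years

γ = 9.47
Sam's clock measures proper time along the trip: τ = Δt/γ = 30.92/9.470 years.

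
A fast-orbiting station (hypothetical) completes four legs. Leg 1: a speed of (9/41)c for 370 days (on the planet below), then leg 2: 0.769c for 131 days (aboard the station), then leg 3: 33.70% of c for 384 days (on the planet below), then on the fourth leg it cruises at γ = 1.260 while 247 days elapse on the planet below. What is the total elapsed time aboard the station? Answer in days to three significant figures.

Leg 1: γ = 1/√(1 − (9/41)²) = 41/40 = 1.025; τ_1 = 370/1.025 = 361.0 days.
Leg 2: 131 days is already measured aboard the station.
Leg 3: β = 0.3370; γ = 1/√(1 − 0.3370²) = 1/√0.8864 = 1.062; τ_3 = 384/1.062 = 361.5 days.
Leg 4: γ = 1.260; τ_4 = 247/1.260 = 196.0 days.
Total: 361.0 + 131.0 + 361.5 + 196.0 days.

τ = 1050 days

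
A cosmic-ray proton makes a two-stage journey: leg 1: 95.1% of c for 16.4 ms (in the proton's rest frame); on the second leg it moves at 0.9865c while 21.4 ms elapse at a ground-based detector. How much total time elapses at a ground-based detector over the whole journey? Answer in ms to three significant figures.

Δt = 74.4 ms

Leg 1: β = 0.951; γ = 1/√(1 − 0.951²) = 1/√0.09560 = 3.234; Δt_1 = 3.234 × 16.4 = 53.04 ms.
Leg 2: 21.4 ms is already measured at a ground-based detector.
Total: 53.04 + 21.40 ms.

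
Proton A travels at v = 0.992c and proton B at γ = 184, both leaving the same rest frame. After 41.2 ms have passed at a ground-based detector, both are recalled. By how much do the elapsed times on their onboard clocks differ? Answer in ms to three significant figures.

|τ_A − τ_B| = 4.98 ms

A: γ = 1/√(1 − 0.992²) = 1/√0.01594 = 7.922; τ_A = 41.2/7.922 = 5.201 ms.
B: γ = 184; τ_B = 41.2/184.0 = 0.2239 ms.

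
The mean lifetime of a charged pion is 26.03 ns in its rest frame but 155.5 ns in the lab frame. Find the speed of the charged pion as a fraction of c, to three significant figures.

γ = Δt/τ₀ = 155.5/26.03 = 5.974
β = √(1 − 1/γ²) = √(1 − 0.02802) = √0.9720

v = 0.986c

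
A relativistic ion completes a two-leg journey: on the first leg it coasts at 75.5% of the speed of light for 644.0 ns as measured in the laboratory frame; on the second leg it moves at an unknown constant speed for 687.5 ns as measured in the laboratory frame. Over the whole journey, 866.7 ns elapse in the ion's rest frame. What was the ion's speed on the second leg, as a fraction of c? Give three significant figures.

β = 0.763

Leg 1: β = 0.755; γ = 1/√(1 − 0.755²) = 1/√0.4300 = 1.525; τ_1 = 644.0/1.525 = 422.3 ns.
Leg 2: speed unknown; τ_2 = 687.5/γ_2.
Total proper time: 422.3 + τ_2 = 866.7, so τ_2 = 866.7 − 422.3 = 444.4 ns.
γ_2 = 687.5/444.4 = 1.547; β = √(1 − 1/γ²) = √0.5821.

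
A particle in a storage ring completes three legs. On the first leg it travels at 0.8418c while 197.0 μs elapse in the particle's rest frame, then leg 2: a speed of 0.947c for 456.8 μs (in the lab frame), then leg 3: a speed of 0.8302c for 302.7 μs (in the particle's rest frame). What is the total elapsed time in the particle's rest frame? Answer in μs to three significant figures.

τ = 646 μs

Leg 1: 197.0 μs is already measured in the particle's rest frame.
Leg 2: γ = 1/√(1 − 0.947²) = 1/√0.1032 = 3.113; τ_2 = 456.8/3.113 = 146.7 μs.
Leg 3: 302.7 μs is already measured in the particle's rest frame.
Total: 197.0 + 146.7 + 302.7 μs.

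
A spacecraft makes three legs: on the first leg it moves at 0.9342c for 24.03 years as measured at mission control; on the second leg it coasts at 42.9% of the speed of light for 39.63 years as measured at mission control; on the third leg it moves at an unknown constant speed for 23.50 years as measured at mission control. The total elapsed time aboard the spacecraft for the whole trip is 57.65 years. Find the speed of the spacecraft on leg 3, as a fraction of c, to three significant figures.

Leg 1: γ = 1/√(1 − 0.9342²) = 1/√0.1273 = 2.803; τ_1 = 24.03/2.803 = 8.573 years.
Leg 2: β = 0.429; γ = 1/√(1 − 0.429²) = 1/√0.8160 = 1.107; τ_2 = 39.63/1.107 = 35.80 years.
Leg 3: speed unknown; τ_3 = 23.50/γ_3.
Total proper time: 8.573 + 35.80 + τ_3 = 57.65, so τ_3 = 57.65 − 44.37 = 13.28 years.
γ_3 = 23.50/13.28 = 1.770; β = √(1 − 1/γ²) = √0.6807.

β = 0.825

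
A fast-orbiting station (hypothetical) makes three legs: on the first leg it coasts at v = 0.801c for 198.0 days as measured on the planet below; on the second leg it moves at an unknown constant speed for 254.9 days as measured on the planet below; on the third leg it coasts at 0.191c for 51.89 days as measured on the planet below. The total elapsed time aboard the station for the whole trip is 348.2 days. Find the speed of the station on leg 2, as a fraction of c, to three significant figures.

β = 0.713

Leg 1: γ = 1/√(1 − 0.801²) = 1/√0.3584 = 1.670; τ_1 = 198.0/1.670 = 118.5 days.
Leg 2: speed unknown; τ_2 = 254.9/γ_2.
Leg 3: γ = 1/√(1 − 0.191²) = 1/√0.9635 = 1.019; τ_3 = 51.89/1.019 = 50.93 days.
Total proper time: 118.5 + τ_2 + 50.93 = 348.2, so τ_2 = 348.2 − 169.5 = 178.7 days.
γ_2 = 254.9/178.7 = 1.426; β = √(1 − 1/γ²) = √0.5084.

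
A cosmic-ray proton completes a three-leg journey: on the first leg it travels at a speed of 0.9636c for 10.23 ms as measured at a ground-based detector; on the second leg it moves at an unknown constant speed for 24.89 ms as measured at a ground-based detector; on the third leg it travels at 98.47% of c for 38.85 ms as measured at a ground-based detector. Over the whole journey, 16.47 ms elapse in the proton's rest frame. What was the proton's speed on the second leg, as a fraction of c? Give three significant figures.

β = 0.960

Leg 1: γ = 1/√(1 − 0.9636²) = 1/√0.07148 = 3.740; τ_1 = 10.23/3.740 = 2.735 ms.
Leg 2: speed unknown; τ_2 = 24.89/γ_2.
Leg 3: β = 0.9847; γ = 1/√(1 − 0.9847²) = 1/√0.03037 = 5.739; τ_3 = 38.85/5.739 = 6.770 ms.
Total proper time: 2.735 + τ_2 + 6.770 = 16.47, so τ_2 = 16.47 − 9.505 = 6.965 ms.
γ_2 = 24.89/6.965 = 3.574; β = √(1 − 1/γ²) = √0.9217.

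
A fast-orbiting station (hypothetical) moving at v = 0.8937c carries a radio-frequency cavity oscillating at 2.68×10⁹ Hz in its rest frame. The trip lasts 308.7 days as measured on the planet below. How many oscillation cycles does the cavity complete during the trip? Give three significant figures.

N = 3.21×10¹⁶

γ = 1/√(1 − 0.8937²) = 1/√0.2013 = 2.229
The oscillator's own cycle count is N = f × τ where τ is the proper time aboard the station. τ = Δt/γ = 308.7/2.229 = 138.5 days = 1.197×10⁷ s.
N = 2.68×10⁹ × 1.197×10⁷ = 3.207×10¹⁶.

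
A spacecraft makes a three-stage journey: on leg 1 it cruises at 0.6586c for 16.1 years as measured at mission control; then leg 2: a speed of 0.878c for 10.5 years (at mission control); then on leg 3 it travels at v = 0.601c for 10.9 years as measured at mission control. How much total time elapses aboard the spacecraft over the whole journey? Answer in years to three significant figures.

τ = 25.9 years

Leg 1: γ = 1/√(1 − 0.6586²) = 1/√0.5662 = 1.329; τ_1 = 16.1/1.329 = 12.12 years.
Leg 2: γ = 1/√(1 − 0.878²) = 1/√0.2291 = 2.089; τ_2 = 10.5/2.089 = 5.026 years.
Leg 3: γ = 1/√(1 − 0.601²) = 1/√0.6388 = 1.251; τ_3 = 10.9/1.251 = 8.712 years.
Total: 12.12 + 5.026 + 8.712 years.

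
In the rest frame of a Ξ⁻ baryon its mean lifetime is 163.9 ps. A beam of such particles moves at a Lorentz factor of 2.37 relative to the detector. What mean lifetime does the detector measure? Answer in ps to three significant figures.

Δt = 388 ps

γ = 2.37
The rest-frame lifetime is the proper time; the lab measures the dilated interval Δt = γτ₀ = 2.370 × 163.9 ps.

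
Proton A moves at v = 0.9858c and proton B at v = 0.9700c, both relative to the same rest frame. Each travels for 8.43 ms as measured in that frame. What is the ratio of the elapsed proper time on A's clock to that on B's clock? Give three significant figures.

A: γ = 1/√(1 − 0.9858²) = 1/√0.02820 = 5.955. B: γ = 1/√(1 − 0.9700²) = 1/√0.05910 = 4.113.
τ_A/τ_B = γ_B/γ_A = 4.113/5.955 = 0.6907, so τ_A/τ_B = 0.6907.

τ_A/τ_B = 0.691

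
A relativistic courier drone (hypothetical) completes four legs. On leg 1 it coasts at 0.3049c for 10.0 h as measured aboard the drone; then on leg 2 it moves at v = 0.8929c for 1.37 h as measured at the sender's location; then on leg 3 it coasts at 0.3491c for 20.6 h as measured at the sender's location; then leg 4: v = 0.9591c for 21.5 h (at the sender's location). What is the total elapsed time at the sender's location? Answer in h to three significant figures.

Leg 1: γ = 1/√(1 − 0.3049²) = 1/√0.9070 = 1.050; Δt_1 = 1.050 × 10.0 = 10.50 h.
Leg 2: 1.37 h is already measured at the sender's location.
Leg 3: 20.6 h is already measured at the sender's location.
Leg 4: 21.5 h is already measured at the sender's location.
Total: 10.50 + 1.370 + 20.60 + 21.50 h.

Δt = 54.0 h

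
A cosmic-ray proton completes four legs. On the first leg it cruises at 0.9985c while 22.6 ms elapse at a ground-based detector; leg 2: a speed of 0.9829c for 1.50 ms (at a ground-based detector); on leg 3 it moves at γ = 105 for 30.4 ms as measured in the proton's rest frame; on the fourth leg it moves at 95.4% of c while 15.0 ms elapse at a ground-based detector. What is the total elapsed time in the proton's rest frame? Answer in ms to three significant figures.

τ = 36.4 ms

Leg 1: γ = 1/√(1 − 0.9985²) = 1/√0.002998 = 18.26; τ_1 = 22.6/18.26 = 1.237 ms.
Leg 2: γ = 1/√(1 − 0.9829²) = 1/√0.03391 = 5.431; τ_2 = 1.50/5.431 = 0.2762 ms.
Leg 3: 30.4 ms is already measured in the proton's rest frame.
Leg 4: β = 0.954; γ = 1/√(1 − 0.954²) = 1/√0.08988 = 3.335; τ_4 = 15.0/3.335 = 4.497 ms.
Total: 1.237 + 0.2762 + 30.40 + 4.497 ms.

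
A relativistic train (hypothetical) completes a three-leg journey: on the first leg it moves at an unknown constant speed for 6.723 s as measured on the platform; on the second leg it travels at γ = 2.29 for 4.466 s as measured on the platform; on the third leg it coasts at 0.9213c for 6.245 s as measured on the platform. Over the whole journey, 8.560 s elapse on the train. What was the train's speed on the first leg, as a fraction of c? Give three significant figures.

Leg 1: speed unknown; τ_1 = 6.723/γ_1.
Leg 2: γ = 2.29; τ_2 = 4.466/2.290 = 1.950 s.
Leg 3: γ = 1/√(1 − 0.9213²) = 1/√0.1512 = 2.572; τ_3 = 6.245/2.572 = 2.428 s.
Total proper time: τ_1 + 1.950 + 2.428 = 8.560, so τ_1 = 8.560 − 4.379 = 4.181 s.
γ_1 = 6.723/4.181 = 1.608; β = √(1 − 1/γ²) = √0.6132.

β = 0.783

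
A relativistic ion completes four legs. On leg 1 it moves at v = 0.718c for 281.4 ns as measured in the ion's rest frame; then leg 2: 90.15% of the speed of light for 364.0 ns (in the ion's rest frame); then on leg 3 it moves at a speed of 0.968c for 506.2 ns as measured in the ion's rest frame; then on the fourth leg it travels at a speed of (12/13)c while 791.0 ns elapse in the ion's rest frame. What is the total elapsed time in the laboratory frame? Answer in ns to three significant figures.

Leg 1: γ = 1/√(1 − 0.718²) = 1/√0.4845 = 1.437; Δt_1 = 1.437 × 281.4 = 404.3 ns.
Leg 2: β = 0.9015; γ = 1/√(1 − 0.9015²) = 1/√0.1873 = 2.311; Δt_2 = 2.311 × 364.0 = 841.1 ns.
Leg 3: γ = 1/√(1 − 0.968²) = 1/√0.06298 = 3.985; Δt_3 = 3.985 × 506.2 = 2017 ns.
Leg 4: γ = 1/√(1 − (12/13)²) = 13/5 = 2.600; Δt_4 = 2.600 × 791.0 = 2057 ns.
Total: 404.3 + 841.1 + 2017 + 2057 ns.

Δt = 5320 ns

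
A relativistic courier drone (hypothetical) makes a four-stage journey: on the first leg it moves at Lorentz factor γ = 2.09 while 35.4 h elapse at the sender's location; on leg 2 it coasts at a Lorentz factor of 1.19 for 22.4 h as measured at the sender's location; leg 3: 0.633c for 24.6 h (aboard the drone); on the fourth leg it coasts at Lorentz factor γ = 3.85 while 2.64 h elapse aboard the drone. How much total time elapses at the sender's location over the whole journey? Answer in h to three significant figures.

Leg 1: 35.4 h is already measured at the sender's location.
Leg 2: 22.4 h is already measured at the sender's location.
Leg 3: γ = 1/√(1 − 0.633²) = 1/√0.5993 = 1.292; Δt_3 = 1.292 × 24.6 = 31.78 h.
Leg 4: γ = 3.85; Δt_4 = 3.850 × 2.64 = 10.16 h.
Total: 35.40 + 22.40 + 31.78 + 10.16 h.

Δt = 99.7 h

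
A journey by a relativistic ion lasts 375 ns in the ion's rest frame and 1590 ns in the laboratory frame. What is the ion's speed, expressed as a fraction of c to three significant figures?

The proper time is measured in the ion's rest frame (both events occur at the ion's location); Δt is measured in the laboratory frame. γ = Δt/τ = 1590/375 = 4.240.
β = √(1 − 1/γ²) = √(1 − 0.05562) = √0.9444

v = 0.972c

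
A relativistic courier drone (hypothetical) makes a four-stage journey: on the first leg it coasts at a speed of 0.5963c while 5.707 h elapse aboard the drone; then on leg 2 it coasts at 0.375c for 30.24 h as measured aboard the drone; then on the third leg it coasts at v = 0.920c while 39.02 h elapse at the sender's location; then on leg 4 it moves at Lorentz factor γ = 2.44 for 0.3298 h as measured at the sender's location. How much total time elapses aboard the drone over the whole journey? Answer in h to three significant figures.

Leg 1: 5.707 h is already measured aboard the drone.
Leg 2: 30.24 h is already measured aboard the drone.
Leg 3: γ = 1/√(1 − 0.920²) = 1/√0.1536 = 2.552; τ_3 = 39.02/2.552 = 15.29 h.
Leg 4: γ = 2.44; τ_4 = 0.3298/2.440 = 0.1352 h.
Total: 5.707 + 30.24 + 15.29 + 0.1352 h.

τ = 51.4 h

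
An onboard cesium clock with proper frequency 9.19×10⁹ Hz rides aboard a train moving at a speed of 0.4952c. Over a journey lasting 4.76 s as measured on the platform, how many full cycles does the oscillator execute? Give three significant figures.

N = 3.80×10¹⁰

γ = 1/√(1 − 0.4952²) = 1/√0.7548 = 1.151
The oscillator's own cycle count is N = f × τ where τ is the proper time on the train. τ = Δt/γ = 4.76/1.151 = 4.135 s = 4.135×10⁰ s.
N = 9.19×10⁹ × 4.135×10⁰ = 3.800×10¹⁰.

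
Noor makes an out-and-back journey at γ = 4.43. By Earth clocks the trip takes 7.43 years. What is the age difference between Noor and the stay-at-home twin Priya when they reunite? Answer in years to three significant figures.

Δt − τ = 5.75 years

γ = 4.43
Noor's elapsed proper time: τ = 7.43/4.430 = 1.677 years.
Age gap = Δt − τ = 7.43 − 1.677 years.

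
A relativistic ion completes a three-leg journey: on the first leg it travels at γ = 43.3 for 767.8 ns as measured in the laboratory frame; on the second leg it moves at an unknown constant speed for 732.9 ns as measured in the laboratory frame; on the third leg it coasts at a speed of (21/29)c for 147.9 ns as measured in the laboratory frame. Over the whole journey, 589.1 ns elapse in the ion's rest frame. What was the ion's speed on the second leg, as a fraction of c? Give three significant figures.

Leg 1: γ = 43.3; τ_1 = 767.8/43.30 = 17.73 ns.
Leg 2: speed unknown; τ_2 = 732.9/γ_2.
Leg 3: γ = 1/√(1 − (21/29)²) = 29/20 = 1.450; τ_3 = 147.9/1.450 = 102.0 ns.
Total proper time: 17.73 + τ_2 + 102.0 = 589.1, so τ_2 = 589.1 − 119.7 = 469.4 ns.
γ_2 = 732.9/469.4 = 1.561; β = √(1 − 1/γ²) = √0.5899.

β = 0.768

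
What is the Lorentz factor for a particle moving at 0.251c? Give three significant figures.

γ = 1.03

γ = 1/√(1 − 0.251²) = 1/√0.9370 = 1.033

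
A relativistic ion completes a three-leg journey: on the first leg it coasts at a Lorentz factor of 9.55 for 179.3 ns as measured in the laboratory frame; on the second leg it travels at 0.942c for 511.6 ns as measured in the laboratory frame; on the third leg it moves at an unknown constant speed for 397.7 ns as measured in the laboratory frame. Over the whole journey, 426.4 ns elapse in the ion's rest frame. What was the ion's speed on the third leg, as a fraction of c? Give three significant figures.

β = 0.805

Leg 1: γ = 9.55; τ_1 = 179.3/9.550 = 18.77 ns.
Leg 2: γ = 1/√(1 − 0.942²) = 1/√0.1126 = 2.980; τ_2 = 511.6/2.980 = 171.7 ns.
Leg 3: speed unknown; τ_3 = 397.7/γ_3.
Total proper time: 18.77 + 171.7 + τ_3 = 426.4, so τ_3 = 426.4 − 190.5 = 235.9 ns.
γ_3 = 397.7/235.9 = 1.686; β = √(1 − 1/γ²) = √0.6481.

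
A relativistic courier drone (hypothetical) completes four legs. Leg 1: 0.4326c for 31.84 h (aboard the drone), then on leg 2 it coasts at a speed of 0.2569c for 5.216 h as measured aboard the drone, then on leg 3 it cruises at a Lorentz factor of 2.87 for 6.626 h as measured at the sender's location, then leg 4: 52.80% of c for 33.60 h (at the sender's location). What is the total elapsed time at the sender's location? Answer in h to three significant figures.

Δt = 80.9 h

Leg 1: γ = 1/√(1 − 0.4326²) = 1/√0.8129 = 1.109; Δt_1 = 1.109 × 31.84 = 35.32 h.
Leg 2: γ = 1/√(1 − 0.2569²) = 1/√0.9340 = 1.035; Δt_2 = 1.035 × 5.216 = 5.397 h.
Leg 3: 6.626 h is already measured at the sender's location.
Leg 4: 33.60 h is already measured at the sender's location.
Total: 35.32 + 5.397 + 6.626 + 33.60 h.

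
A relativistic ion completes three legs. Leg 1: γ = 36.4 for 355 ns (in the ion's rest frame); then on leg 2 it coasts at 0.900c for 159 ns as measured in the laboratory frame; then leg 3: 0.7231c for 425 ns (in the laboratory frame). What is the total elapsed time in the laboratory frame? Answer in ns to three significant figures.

Leg 1: γ = 36.4; Δt_1 = 36.40 × 355 = 1.292×10⁴ ns.
Leg 2: 159 ns is already measured in the laboratory frame.
Leg 3: 425 ns is already measured in the laboratory frame.
Total: 1.292×10⁴ + 159.0 + 425.0 ns.

Δt = 1.35×10⁴ ns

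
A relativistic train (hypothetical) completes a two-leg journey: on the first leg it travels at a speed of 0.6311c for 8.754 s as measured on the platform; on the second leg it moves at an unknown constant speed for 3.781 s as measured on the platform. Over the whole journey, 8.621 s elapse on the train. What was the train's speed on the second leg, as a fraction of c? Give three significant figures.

Leg 1: γ = 1/√(1 − 0.6311²) = 1/√0.6017 = 1.289; τ_1 = 8.754/1.289 = 6.790 s.
Leg 2: speed unknown; τ_2 = 3.781/γ_2.
Total proper time: 6.790 + τ_2 = 8.621, so τ_2 = 8.621 − 6.790 = 1.831 s.
γ_2 = 3.781/1.831 = 2.066; β = √(1 − 1/γ²) = √0.7656.

β = 0.875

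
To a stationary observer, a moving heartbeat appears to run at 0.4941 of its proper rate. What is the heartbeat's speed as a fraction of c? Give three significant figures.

β = 0.869

Rate ratio = 1/γ, so γ = 1/0.4941 = 2.024.
β = √(1 − 1/γ²) = √(1 − 0.4941²) = √0.7559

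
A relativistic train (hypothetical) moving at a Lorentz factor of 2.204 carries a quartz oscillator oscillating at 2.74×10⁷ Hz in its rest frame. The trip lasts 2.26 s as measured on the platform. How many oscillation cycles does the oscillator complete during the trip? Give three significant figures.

N = 2.81×10⁷

γ = 2.204
The oscillator's own cycle count is N = f × τ where τ is the proper time on the train. τ = Δt/γ = 2.26/2.204 = 1.025 s = 1.025×10⁰ s.
N = 2.74×10⁷ × 1.025×10⁰ = 2.810×10⁷.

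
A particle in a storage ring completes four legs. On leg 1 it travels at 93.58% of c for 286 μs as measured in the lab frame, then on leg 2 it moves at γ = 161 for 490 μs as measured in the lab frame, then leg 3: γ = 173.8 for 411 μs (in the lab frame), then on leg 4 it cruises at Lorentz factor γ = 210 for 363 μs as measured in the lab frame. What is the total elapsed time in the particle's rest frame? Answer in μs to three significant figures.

Leg 1: β = 0.9358; γ = 1/√(1 − 0.9358²) = 1/√0.1243 = 2.837; τ_1 = 286/2.837 = 100.8 μs.
Leg 2: γ = 161; τ_2 = 490/161.0 = 3.043 μs.
Leg 3: γ = 173.8; τ_3 = 411/173.8 = 2.365 μs.
Leg 4: γ = 210; τ_4 = 363/210.0 = 1.729 μs.
Total: 100.8 + 3.043 + 2.365 + 1.729 μs.

τ = 108 μs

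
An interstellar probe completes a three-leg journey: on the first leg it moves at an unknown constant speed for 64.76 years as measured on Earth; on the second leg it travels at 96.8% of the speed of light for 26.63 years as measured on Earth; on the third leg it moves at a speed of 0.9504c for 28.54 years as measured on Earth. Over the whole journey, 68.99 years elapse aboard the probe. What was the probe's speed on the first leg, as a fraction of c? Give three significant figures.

Leg 1: speed unknown; τ_1 = 64.76/γ_1.
Leg 2: β = 0.968; γ = 1/√(1 − 0.968²) = 1/√0.06298 = 3.985; τ_2 = 26.63/3.985 = 6.683 years.
Leg 3: γ = 1/√(1 − 0.9504²) = 1/√0.09674 = 3.215; τ_3 = 28.54/3.215 = 8.877 years.
Total proper time: τ_1 + 6.683 + 8.877 = 68.99, so τ_1 = 68.99 − 15.56 = 53.43 years.
γ_1 = 64.76/53.43 = 1.212; β = √(1 − 1/γ²) = √0.3193.

β = 0.565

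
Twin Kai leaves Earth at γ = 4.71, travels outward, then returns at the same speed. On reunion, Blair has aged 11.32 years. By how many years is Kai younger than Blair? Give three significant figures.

γ = 4.71
Kai's elapsed proper time: τ = 11.32/4.710 = 2.403 years.
Age gap = Δt − τ = 11.32 − 2.403 years.

Δt − τ = 8.92 years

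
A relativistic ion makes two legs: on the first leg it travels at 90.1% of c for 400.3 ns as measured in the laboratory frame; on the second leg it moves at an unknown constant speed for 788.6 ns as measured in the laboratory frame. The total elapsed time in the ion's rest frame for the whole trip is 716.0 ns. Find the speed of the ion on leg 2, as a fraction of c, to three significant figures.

Leg 1: β = 0.901; γ = 1/√(1 − 0.901²) = 1/√0.1882 = 2.305; τ_1 = 400.3/2.305 = 173.7 ns.
Leg 2: speed unknown; τ_2 = 788.6/γ_2.
Total proper time: 173.7 + τ_2 = 716.0, so τ_2 = 716.0 − 173.7 = 542.3 ns.
γ_2 = 788.6/542.3 = 1.454; β = √(1 − 1/γ²) = √0.5270.

β = 0.726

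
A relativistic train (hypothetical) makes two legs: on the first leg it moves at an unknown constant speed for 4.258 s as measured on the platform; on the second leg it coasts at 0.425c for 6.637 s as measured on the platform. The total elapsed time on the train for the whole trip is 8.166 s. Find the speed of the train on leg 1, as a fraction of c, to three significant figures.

β = 0.862

Leg 1: speed unknown; τ_1 = 4.258/γ_1.
Leg 2: γ = 1/√(1 − 0.425²) = 1/√0.8194 = 1.105; τ_2 = 6.637/1.105 = 6.008 s.
Total proper time: τ_1 + 6.008 = 8.166, so τ_1 = 8.166 − 6.008 = 2.158 s.
γ_1 = 4.258/2.158 = 1.973; β = √(1 − 1/γ²) = √0.7431.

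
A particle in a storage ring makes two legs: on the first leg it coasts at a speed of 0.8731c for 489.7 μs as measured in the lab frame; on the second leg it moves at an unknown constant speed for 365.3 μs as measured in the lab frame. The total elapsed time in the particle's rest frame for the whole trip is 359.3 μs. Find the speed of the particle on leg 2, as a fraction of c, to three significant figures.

β = 0.944

Leg 1: γ = 1/√(1 − 0.8731²) = 1/√0.2377 = 2.051; τ_1 = 489.7/2.051 = 238.7 μs.
Leg 2: speed unknown; τ_2 = 365.3/γ_2.
Total proper time: 238.7 + τ_2 = 359.3, so τ_2 = 359.3 − 238.7 = 120.6 μs.
γ_2 = 365.3/120.6 = 3.030; β = √(1 − 1/γ²) = √0.8911.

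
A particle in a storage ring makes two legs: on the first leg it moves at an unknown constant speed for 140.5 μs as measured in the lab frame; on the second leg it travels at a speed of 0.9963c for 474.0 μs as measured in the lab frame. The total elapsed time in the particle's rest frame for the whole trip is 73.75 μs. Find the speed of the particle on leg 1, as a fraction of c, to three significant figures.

β = 0.972

Leg 1: speed unknown; τ_1 = 140.5/γ_1.
Leg 2: γ = 1/√(1 − 0.9963²) = 1/√0.007386 = 11.64; τ_2 = 474.0/11.64 = 40.74 μs.
Total proper time: τ_1 + 40.74 = 73.75, so τ_1 = 73.75 − 40.74 = 33.01 μs.
γ_1 = 140.5/33.01 = 4.256; β = √(1 − 1/γ²) = √0.9448.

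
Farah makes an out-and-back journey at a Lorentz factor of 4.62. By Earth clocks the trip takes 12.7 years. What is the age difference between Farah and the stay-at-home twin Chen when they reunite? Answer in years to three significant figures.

Δt − τ = 9.95 years

γ = 4.62
Farah's elapsed proper time: τ = 12.7/4.620 = 2.749 years.
Age gap = Δt − τ = 12.7 − 2.749 years.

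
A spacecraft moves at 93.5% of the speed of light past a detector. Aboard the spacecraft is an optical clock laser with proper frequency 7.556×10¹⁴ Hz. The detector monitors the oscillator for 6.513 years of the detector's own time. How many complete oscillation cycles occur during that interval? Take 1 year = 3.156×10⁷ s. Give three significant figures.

β = 0.935; γ = 1/√(1 − 0.935²) = 1/√0.1258 = 2.820
During 6.513 years of lab time, the oscillator's proper time advances by τ = Δt/γ = 6.513/2.820 = 2.310 years = 7.290×10⁷ s.
N = f × τ = 7.556×10¹⁴ × 7.290×10⁷ = 5.508×10²².

N = 5.51×10²²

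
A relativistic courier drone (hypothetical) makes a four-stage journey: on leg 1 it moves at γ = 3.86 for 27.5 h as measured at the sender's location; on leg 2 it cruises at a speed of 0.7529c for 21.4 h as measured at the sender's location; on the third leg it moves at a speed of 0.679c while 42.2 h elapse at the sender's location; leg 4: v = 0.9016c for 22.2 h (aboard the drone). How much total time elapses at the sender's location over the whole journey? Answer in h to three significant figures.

Leg 1: 27.5 h is already measured at the sender's location.
Leg 2: 21.4 h is already measured at the sender's location.
Leg 3: 42.2 h is already measured at the sender's location.
Leg 4: γ = 1/√(1 − 0.9016²) = 1/√0.1871 = 2.312; Δt_4 = 2.312 × 22.2 = 51.32 h.
Total: 27.50 + 21.40 + 42.20 + 51.32 h.

Δt = 142 h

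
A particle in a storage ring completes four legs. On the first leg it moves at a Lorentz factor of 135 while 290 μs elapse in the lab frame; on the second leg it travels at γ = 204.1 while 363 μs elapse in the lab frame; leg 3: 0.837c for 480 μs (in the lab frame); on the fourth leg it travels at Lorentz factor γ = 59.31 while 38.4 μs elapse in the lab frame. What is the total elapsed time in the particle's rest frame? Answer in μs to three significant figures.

Leg 1: γ = 135; τ_1 = 290/135.0 = 2.148 μs.
Leg 2: γ = 204.1; τ_2 = 363/204.1 = 1.779 μs.
Leg 3: γ = 1/√(1 − 0.837²) = 1/√0.2994 = 1.827; τ_3 = 480/1.827 = 262.7 μs.
Leg 4: γ = 59.31; τ_4 = 38.4/59.31 = 0.6474 μs.
Total: 2.148 + 1.779 + 262.7 + 0.6474 μs.

τ = 267 μs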